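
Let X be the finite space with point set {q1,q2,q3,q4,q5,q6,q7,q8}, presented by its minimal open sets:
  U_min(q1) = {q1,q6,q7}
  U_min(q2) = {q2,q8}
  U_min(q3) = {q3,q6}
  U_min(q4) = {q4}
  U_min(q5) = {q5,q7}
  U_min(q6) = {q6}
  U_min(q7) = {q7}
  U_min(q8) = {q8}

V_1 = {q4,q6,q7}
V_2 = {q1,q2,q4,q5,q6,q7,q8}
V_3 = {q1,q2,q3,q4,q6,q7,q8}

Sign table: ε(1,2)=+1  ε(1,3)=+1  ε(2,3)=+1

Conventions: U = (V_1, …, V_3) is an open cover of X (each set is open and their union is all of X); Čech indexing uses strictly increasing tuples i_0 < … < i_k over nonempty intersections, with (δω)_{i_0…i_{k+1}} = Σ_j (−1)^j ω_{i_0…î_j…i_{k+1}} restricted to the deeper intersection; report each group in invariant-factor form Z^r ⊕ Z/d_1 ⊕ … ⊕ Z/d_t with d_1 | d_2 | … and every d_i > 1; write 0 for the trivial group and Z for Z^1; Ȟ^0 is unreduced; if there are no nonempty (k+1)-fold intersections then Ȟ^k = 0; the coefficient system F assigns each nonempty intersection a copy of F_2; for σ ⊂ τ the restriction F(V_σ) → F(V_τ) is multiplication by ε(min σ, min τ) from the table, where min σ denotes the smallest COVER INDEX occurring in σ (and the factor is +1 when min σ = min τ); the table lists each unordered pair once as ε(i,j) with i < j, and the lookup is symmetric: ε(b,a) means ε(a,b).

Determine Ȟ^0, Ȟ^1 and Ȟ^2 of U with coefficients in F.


nonempty overlaps:
  V12={q4,q6,q7} V13={q4,q6,q7} V23={q1,q2,q4,q6,q7,q8}
  V123={q4,q6,q7}
C dims 3,3,1; δ0: rk_F2 2; δ1: rk_F2 1
degree 0: 3−2−0 = 1 → Ȟ^0 ≅ Z/2
degree 1: 3−1−2 = 0 → Ȟ^1 ≅ 0
degree 2: 1−0−1 = 0 → Ȟ^2 ≅ 0

Ȟ^0 ≅ Z/2, Ȟ^1 ≅ 0, Ȟ^2 ≅ 0


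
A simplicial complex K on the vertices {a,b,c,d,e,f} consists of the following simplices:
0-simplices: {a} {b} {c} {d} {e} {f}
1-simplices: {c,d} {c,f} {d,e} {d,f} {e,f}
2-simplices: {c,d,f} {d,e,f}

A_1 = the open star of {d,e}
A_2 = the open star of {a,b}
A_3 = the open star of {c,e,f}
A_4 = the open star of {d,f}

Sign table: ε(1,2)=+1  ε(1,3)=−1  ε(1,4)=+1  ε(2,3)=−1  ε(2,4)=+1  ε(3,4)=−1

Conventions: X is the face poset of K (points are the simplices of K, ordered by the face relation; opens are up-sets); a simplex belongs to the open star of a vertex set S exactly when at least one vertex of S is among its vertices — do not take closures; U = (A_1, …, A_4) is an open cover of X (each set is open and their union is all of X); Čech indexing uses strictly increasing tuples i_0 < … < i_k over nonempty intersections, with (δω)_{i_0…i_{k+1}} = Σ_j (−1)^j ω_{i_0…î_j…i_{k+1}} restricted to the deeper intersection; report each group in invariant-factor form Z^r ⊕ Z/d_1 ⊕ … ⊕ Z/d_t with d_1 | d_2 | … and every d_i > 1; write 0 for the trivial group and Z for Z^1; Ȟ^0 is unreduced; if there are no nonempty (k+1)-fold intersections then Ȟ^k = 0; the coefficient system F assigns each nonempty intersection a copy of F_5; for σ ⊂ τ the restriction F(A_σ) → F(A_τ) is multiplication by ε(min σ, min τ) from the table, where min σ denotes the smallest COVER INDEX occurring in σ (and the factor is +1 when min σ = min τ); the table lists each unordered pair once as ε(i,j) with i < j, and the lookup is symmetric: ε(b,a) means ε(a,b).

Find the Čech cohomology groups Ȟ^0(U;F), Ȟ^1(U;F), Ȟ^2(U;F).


nonempty overlaps:
  A1={{d},{e},{c,d},{d,e},{d,f},{e,f},{c,d,f},{d,e,f}} A2={{a},{b}} A3={{c},{e},{f},{c,d},{c,f},{d,e},{d,f},{e,f},{c,d,f},{d,e,f}} A4={{d},{f},{c,d},{c,f},{d,e},{d,f},{e,f},{c,d,f},{d,e,f}}
  A13={{e},{c,d},{d,e},{d,f},{e,f},{c,d,f},{d,e,f}} A14={{d},{c,d},{d,e},{d,f},{e,f},{c,d,f},{d,e,f}} A34={{f},{c,d},{c,f},{d,e},{d,f},{e,f},{c,d,f},{d,e,f}}
  A134={{c,d},{d,e},{d,f},{e,f},{c,d,f},{d,e,f}}
C dims 4,3,1; δ0: rk_F5 2; δ1: rk_F5 1
degree 0: 4−2−0 = 2 → Ȟ^0 ≅ Z/5 ⊕ Z/5
degree 1: 3−1−2 = 0 → Ȟ^1 ≅ 0
degree 2: 1−0−1 = 0 → Ȟ^2 ≅ 0

Ȟ^0 = Z/5 ⊕ Z/5, Ȟ^1 = 0 and Ȟ^2 = 0


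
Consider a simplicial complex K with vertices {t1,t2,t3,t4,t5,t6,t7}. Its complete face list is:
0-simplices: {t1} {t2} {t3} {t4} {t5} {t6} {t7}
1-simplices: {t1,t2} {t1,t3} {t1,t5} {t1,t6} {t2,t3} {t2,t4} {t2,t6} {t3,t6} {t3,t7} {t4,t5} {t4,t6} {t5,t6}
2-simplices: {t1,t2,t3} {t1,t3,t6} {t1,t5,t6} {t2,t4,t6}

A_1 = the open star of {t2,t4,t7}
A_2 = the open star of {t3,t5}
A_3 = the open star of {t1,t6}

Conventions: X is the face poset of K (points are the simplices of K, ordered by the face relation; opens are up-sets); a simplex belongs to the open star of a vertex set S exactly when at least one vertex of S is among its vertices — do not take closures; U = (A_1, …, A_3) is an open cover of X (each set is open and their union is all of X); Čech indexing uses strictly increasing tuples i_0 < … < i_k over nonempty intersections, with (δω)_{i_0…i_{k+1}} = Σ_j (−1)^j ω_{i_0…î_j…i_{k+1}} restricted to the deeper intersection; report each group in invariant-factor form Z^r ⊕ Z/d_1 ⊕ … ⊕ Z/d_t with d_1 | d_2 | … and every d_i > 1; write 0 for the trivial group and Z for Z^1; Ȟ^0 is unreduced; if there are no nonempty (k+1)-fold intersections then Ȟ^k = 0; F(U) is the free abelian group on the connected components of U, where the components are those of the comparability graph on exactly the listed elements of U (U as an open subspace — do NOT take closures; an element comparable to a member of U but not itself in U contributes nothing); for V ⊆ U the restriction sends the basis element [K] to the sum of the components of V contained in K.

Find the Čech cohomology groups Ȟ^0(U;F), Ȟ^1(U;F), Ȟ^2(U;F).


nonempty overlaps:
  A1={{t2},{t4},{t7},{t1,t2},{t2,t3},{t2,t4},{t2,t6},{t3,t7},{t4,t5},{t4,t6},{t1,t2,t3},{t2,t4,t6}} A2={{t3},{t5},{t1,t3},{t1,t5},{t2,t3},{t3,t6},{t3,t7},{t4,t5},{t5,t6},{t1,t2,t3},{t1,t3,t6},{t1,t5,t6}} A3={{t1},{t6},{t1,t2},{t1,t3},{t1,t5},{t1,t6},{t2,t6},{t3,t6},{t4,t6},{t5,t6},{t1,t2,t3},{t1,t3,t6},{t1,t5,t6},{t2,t4,t6}}
  A12={{t2,t3},{t3,t7},{t4,t5},{t1,t2,t3}} A13={{t1,t2},{t2,t6},{t4,t6},{t1,t2,t3},{t2,t4,t6}} A23={{t1,t3},{t1,t5},{t3,t6},{t5,t6},{t1,t2,t3},{t1,t3,t6},{t1,t5,t6}}
  A123={{t1,t2,t3}}
components per intersection:
  A1: {{t2},{t4},{t1,t2},{t2,t3},{t2,t4},{t2,t6},{t4,t5},{t4,t6},{t1,t2,t3},{t2,t4,t6}} {{t7},{t3,t7}}
  A2: {{t3},{t1,t3},{t2,t3},{t3,t6},{t3,t7},{t1,t2,t3},{t1,t3,t6}} {{t5},{t1,t5},{t4,t5},{t5,t6},{t1,t5,t6}}
  A3: {{t1},{t6},{t1,t2},{t1,t3},{t1,t5},{t1,t6},{t2,t6},{t3,t6},{t4,t6},{t5,t6},{t1,t2,t3},{t1,t3,t6},{t1,t5,t6},{t2,t4,t6}}
  A12: {{t2,t3},{t1,t2,t3}} {{t3,t7}} {{t4,t5}}
  A13: {{t1,t2},{t1,t2,t3}} {{t2,t6},{t4,t6},{t2,t4,t6}}
  A23: {{t1,t3},{t3,t6},{t1,t2,t3},{t1,t3,t6}} {{t1,t5},{t5,t6},{t1,t5,t6}}
  A123: {{t1,t2,t3}}
C dims 5,7,1; δ0: rk 4, SNF 1^4; δ1: rk 1, SNF 1^1
degree 0: 5−4−0 = 1 → Ȟ^0 ≅ Z
degree 1: 7−1−4 = 2 → Ȟ^1 ≅ Z^2
degree 2: 1−0−1 = 0 → Ȟ^2 ≅ 0

Ȟ^0(U;F) ≅ Z, Ȟ^1(U;F) ≅ Z^2, Ȟ^2(U;F) ≅ 0


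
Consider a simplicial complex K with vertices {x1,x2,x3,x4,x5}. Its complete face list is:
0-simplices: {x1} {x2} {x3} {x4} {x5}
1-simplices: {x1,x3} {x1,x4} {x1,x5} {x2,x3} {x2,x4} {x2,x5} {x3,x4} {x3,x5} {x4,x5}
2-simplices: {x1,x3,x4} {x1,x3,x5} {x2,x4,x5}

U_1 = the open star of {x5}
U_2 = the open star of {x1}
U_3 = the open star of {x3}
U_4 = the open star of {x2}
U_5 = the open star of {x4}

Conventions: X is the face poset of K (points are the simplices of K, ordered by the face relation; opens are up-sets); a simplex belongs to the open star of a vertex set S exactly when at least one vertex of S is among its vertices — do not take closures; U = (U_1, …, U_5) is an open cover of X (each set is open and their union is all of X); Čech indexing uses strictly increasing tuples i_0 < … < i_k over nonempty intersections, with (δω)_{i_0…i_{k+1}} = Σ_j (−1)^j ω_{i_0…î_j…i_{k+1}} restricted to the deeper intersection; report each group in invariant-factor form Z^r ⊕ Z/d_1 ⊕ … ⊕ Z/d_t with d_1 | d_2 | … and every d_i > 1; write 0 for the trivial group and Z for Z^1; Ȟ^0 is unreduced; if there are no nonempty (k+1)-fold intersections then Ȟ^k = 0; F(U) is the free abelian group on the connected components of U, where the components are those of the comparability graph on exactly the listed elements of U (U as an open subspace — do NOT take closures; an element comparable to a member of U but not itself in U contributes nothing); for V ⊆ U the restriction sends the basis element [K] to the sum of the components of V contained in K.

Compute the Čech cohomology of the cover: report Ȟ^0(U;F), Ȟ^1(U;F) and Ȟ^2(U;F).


intersection data:
  U1={{x5},{x1,x5},{x2,x5},{x3,x5},{x4,x5},{x1,x3,x5},{x2,x4,x5}} U2={{x1},{x1,x3},{x1,x4},{x1,x5},{x1,x3,x4},{x1,x3,x5}} U3={{x3},{x1,x3},{x2,x3},{x3,x4},{x3,x5},{x1,x3,x4},{x1,x3,x5}} U4={{x2},{x2,x3},{x2,x4},{x2,x5},{x2,x4,x5}} U5={{x4},{x1,x4},{x2,x4},{x3,x4},{x4,x5},{x1,x3,x4},{x2,x4,x5}}
  U12={{x1,x5},{x1,x3,x5}} U13={{x3,x5},{x1,x3,x5}} U14={{x2,x5},{x2,x4,x5}} U15={{x4,x5},{x2,x4,x5}} U23={{x1,x3},{x1,x3,x4},{x1,x3,x5}} U25={{x1,x4},{x1,x3,x4}} U34={{x2,x3}} U35={{x3,x4},{x1,x3,x4}} U45={{x2,x4},{x2,x4,x5}}
  U123={{x1,x3,x5}} U145={{x2,x4,x5}} U235={{x1,x3,x4}}
components per intersection:
  U1: {{x5},{x1,x5},{x2,x5},{x3,x5},{x4,x5},{x1,x3,x5},{x2,x4,x5}}
  U2: {{x1},{x1,x3},{x1,x4},{x1,x5},{x1,x3,x4},{x1,x3,x5}}
  U3: {{x3},{x1,x3},{x2,x3},{x3,x4},{x3,x5},{x1,x3,x4},{x1,x3,x5}}
  U4: {{x2},{x2,x3},{x2,x4},{x2,x5},{x2,x4,x5}}
  U5: {{x4},{x1,x4},{x2,x4},{x3,x4},{x4,x5},{x1,x3,x4},{x2,x4,x5}}
  U12: {{x1,x5},{x1,x3,x5}}
  U13: {{x3,x5},{x1,x3,x5}}
  U14: {{x2,x5},{x2,x4,x5}}
  U15: {{x4,x5},{x2,x4,x5}}
  U23: {{x1,x3},{x1,x3,x4},{x1,x3,x5}}
  U25: {{x1,x4},{x1,x3,x4}}
  U34: {{x2,x3}}
  U35: {{x3,x4},{x1,x3,x4}}
  U45: {{x2,x4},{x2,x4,x5}}
  U123: {{x1,x3,x5}}
  U145: {{x2,x4,x5}}
  U235: {{x1,x3,x4}}
C dims 5,9,3; δ0: rk 4, SNF 1^4; δ1: rk 3, SNF 1^3
Ȟ^0 = (5 − 4) − 0 = 1, so Ȟ^0 ≅ Z
Ȟ^1 = (9 − 3) − 4 = 2, so Ȟ^1 ≅ Z^2
Ȟ^2 = (3 − 0) − 3 = 0, so Ȟ^2 ≅ 0

Ȟ^0 = Z, Ȟ^1 = Z^2 and Ȟ^2 = 0


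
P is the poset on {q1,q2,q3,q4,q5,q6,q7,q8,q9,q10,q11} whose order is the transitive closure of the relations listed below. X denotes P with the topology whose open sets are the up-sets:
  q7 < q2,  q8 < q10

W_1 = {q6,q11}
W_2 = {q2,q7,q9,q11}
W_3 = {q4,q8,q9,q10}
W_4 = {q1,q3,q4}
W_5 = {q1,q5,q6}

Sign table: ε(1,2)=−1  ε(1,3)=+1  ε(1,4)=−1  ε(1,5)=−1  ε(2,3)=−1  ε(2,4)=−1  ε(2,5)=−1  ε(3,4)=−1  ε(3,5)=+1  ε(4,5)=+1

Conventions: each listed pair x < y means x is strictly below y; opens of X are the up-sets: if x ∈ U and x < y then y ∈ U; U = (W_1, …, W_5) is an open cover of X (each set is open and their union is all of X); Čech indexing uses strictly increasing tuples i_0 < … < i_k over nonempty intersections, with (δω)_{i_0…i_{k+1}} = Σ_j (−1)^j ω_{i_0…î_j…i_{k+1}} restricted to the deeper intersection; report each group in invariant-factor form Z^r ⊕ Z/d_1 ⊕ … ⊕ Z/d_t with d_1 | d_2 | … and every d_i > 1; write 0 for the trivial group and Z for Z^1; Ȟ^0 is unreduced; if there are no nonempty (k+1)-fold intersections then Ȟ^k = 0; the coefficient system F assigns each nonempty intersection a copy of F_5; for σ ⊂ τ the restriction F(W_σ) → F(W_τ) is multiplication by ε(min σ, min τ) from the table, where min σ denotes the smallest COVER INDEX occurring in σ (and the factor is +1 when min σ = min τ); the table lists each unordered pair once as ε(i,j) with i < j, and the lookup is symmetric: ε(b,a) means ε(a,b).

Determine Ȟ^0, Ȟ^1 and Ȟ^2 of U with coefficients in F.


Ȟ^0 ≅ Z/5,  Ȟ^1 ≅ Z/5,  Ȟ^2 ≅ 0

nonempty overlaps:
  W12={q11} W15={q6} W23={q9} W34={q4} W45={q1}
C dims 5,5; δ0: rk_F5 4
degree 0: 5−4−0 = 1 → Ȟ^0 ≅ Z/5
degree 1: 5−0−4 = 1 → Ȟ^1 ≅ Z/5
degree 2: 0−0−0 = 0 → Ȟ^2 ≅ 0


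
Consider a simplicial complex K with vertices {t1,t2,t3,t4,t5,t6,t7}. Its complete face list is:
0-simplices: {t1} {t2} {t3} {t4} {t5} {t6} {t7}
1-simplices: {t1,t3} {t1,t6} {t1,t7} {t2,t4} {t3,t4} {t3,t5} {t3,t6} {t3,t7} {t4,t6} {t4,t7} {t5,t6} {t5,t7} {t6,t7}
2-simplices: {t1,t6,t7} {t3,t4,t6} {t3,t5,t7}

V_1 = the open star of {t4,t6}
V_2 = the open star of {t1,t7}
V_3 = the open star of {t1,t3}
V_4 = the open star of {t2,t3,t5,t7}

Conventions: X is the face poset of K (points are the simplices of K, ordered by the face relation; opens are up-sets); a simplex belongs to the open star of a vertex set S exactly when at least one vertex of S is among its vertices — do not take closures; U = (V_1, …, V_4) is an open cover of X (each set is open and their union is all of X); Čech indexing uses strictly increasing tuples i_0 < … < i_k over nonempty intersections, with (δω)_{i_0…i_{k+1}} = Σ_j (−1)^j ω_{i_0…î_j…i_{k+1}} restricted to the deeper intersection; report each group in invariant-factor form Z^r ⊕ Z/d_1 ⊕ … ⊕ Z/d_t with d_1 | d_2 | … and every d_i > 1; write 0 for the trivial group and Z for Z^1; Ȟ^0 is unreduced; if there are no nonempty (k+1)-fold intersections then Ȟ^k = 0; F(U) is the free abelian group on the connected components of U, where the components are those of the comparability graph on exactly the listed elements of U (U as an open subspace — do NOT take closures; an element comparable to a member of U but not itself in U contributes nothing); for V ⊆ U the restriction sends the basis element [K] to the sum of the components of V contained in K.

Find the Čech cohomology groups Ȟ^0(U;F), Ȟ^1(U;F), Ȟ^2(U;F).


Ȟ^0(U;F) ≅ Z, Ȟ^1(U;F) ≅ Z^4 and Ȟ^2(U;F) ≅ 0

cover nerve:
  V1={{t4},{t6},{t1,t6},{t2,t4},{t3,t4},{t3,t6},{t4,t6},{t4,t7},{t5,t6},{t6,t7},{t1,t6,t7},{t3,t4,t6}} V2={{t1},{t7},{t1,t3},{t1,t6},{t1,t7},{t3,t7},{t4,t7},{t5,t7},{t6,t7},{t1,t6,t7},{t3,t5,t7}} V3={{t1},{t3},{t1,t3},{t1,t6},{t1,t7},{t3,t4},{t3,t5},{t3,t6},{t3,t7},{t1,t6,t7},{t3,t4,t6},{t3,t5,t7}} V4={{t2},{t3},{t5},{t7},{t1,t3},{t1,t7},{t2,t4},{t3,t4},{t3,t5},{t3,t6},{t3,t7},{t4,t7},{t5,t6},{t5,t7},{t6,t7},{t1,t6,t7},{t3,t4,t6},{t3,t5,t7}}
  V12={{t1,t6},{t4,t7},{t6,t7},{t1,t6,t7}} V13={{t1,t6},{t3,t4},{t3,t6},{t1,t6,t7},{t3,t4,t6}} V14={{t2,t4},{t3,t4},{t3,t6},{t4,t7},{t5,t6},{t6,t7},{t1,t6,t7},{t3,t4,t6}} V23={{t1},{t1,t3},{t1,t6},{t1,t7},{t3,t7},{t1,t6,t7},{t3,t5,t7}} V24={{t7},{t1,t3},{t1,t7},{t3,t7},{t4,t7},{t5,t7},{t6,t7},{t1,t6,t7},{t3,t5,t7}} V34={{t3},{t1,t3},{t1,t7},{t3,t4},{t3,t5},{t3,t6},{t3,t7},{t1,t6,t7},{t3,t4,t6},{t3,t5,t7}}
  V123={{t1,t6},{t1,t6,t7}} V124={{t4,t7},{t6,t7},{t1,t6,t7}} V134={{t3,t4},{t3,t6},{t1,t6,t7},{t3,t4,t6}} V234={{t1,t3},{t1,t7},{t3,t7},{t1,t6,t7},{t3,t5,t7}}
  V1234={{t1,t6,t7}}
components per intersection:
  V1: {{t4},{t6},{t1,t6},{t2,t4},{t3,t4},{t3,t6},{t4,t6},{t4,t7},{t5,t6},{t6,t7},{t1,t6,t7},{t3,t4,t6}}
  V2: {{t1},{t7},{t1,t3},{t1,t6},{t1,t7},{t3,t7},{t4,t7},{t5,t7},{t6,t7},{t1,t6,t7},{t3,t5,t7}}
  V3: {{t1},{t3},{t1,t3},{t1,t6},{t1,t7},{t3,t4},{t3,t5},{t3,t6},{t3,t7},{t1,t6,t7},{t3,t4,t6},{t3,t5,t7}}
  V4: {{t2},{t2,t4}} {{t3},{t5},{t7},{t1,t3},{t1,t7},{t3,t4},{t3,t5},{t3,t6},{t3,t7},{t4,t7},{t5,t6},{t5,t7},{t6,t7},{t1,t6,t7},{t3,t4,t6},{t3,t5,t7}}
  V12: {{t1,t6},{t6,t7},{t1,t6,t7}} {{t4,t7}}
  V13: {{t1,t6},{t1,t6,t7}} {{t3,t4},{t3,t6},{t3,t4,t6}}
  V14: {{t2,t4}} {{t3,t4},{t3,t6},{t3,t4,t6}} {{t4,t7}} {{t5,t6}} {{t6,t7},{t1,t6,t7}}
  V23: {{t1},{t1,t3},{t1,t6},{t1,t7},{t1,t6,t7}} {{t3,t7},{t3,t5,t7}}
  V24: {{t7},{t1,t7},{t3,t7},{t4,t7},{t5,t7},{t6,t7},{t1,t6,t7},{t3,t5,t7}} {{t1,t3}}
  V34: {{t3},{t1,t3},{t3,t4},{t3,t5},{t3,t6},{t3,t7},{t3,t4,t6},{t3,t5,t7}} {{t1,t7},{t1,t6,t7}}
  V123: {{t1,t6},{t1,t6,t7}}
  V124: {{t4,t7}} {{t6,t7},{t1,t6,t7}}
  V134: {{t3,t4},{t3,t6},{t3,t4,t6}} {{t1,t6,t7}}
  V234: {{t1,t3}} {{t1,t7},{t1,t6,t7}} {{t3,t7},{t3,t5,t7}}
  V1234: {{t1,t6,t7}}
C dims 5,15,8,1; δ0: rk 4, SNF 1^4; δ1: rk 7, SNF 1^7; δ2: rk 1, SNF 1^1
Ȟ^0: (5−4)−0=1 ⇒ Z
Ȟ^1: (15−7)−4=4 ⇒ Z^4
Ȟ^2: (8−1)−7=0 ⇒ 0


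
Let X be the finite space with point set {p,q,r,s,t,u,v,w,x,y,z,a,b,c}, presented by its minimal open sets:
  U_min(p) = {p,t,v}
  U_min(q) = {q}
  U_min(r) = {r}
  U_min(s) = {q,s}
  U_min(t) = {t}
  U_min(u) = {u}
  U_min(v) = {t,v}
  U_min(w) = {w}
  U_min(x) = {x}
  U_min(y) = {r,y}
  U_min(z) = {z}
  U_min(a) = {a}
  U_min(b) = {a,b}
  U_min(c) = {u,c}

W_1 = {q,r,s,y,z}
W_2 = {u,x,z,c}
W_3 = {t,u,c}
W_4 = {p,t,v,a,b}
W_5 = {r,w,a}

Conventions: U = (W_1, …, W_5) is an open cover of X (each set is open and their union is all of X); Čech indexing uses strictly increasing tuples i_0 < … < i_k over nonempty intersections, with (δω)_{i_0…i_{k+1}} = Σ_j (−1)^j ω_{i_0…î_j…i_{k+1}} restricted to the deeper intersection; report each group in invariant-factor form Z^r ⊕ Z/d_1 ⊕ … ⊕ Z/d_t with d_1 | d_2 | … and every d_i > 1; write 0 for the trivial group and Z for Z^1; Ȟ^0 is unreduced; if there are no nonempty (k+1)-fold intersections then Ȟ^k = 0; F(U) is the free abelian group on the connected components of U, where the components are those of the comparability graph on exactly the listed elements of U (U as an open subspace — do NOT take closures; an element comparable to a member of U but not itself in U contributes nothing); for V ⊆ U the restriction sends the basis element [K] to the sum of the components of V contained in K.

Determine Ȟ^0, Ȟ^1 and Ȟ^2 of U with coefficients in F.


nonempty intersections:
  W12={z} W15={r} W23={u,c} W34={t} W45={a}
components per intersection:
  W1: {q,s} {r,y} {z}
  W2: {u,c} {x} {z}
  W3: {t} {u,c}
  W4: {p,t,v} {a,b}
  W5: {r} {w} {a}
  W12: {z}
  W15: {r}
  W23: {u,c}
  W34: {t}
  W45: {a}
C dims 13,5; δ0: rk 5, SNF 1^5
Ȟ^0: (13−5)−0=8 ⇒ Z^8
Ȟ^1: (5−0)−5=0 ⇒ 0
Ȟ^2: (0−0)−0=0 ⇒ 0

Ȟ^0 = Z^8; Ȟ^1 = 0; Ȟ^2 = 0


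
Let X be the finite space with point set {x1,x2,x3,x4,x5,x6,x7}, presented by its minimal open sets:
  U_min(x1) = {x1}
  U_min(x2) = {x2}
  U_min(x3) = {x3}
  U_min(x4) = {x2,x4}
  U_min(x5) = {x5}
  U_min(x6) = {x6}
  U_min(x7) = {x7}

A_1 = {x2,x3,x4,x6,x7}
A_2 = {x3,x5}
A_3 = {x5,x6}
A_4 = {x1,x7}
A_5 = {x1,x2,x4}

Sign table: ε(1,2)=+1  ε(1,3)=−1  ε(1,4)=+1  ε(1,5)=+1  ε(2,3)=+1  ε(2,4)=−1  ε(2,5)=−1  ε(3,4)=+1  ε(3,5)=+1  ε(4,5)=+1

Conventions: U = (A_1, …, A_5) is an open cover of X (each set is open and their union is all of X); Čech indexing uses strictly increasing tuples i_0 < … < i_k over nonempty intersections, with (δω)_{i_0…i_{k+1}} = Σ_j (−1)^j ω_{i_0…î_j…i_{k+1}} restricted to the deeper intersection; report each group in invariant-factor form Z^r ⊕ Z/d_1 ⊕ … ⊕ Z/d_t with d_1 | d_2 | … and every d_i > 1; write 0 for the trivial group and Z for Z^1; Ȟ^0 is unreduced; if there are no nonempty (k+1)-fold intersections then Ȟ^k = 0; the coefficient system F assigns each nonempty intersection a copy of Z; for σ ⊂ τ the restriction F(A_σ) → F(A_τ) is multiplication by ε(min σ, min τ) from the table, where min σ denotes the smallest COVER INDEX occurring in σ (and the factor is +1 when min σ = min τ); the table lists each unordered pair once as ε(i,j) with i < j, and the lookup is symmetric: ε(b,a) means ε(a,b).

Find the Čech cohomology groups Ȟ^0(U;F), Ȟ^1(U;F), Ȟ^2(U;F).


nonempty overlaps:
  A12={x3} A13={x6} A14={x7} A15={x2,x4} A23={x5} A45={x1}
C dims 5,6; δ0: rk 5, SNF 1^4·2
degree 0: 5−5−0 = 0 → Ȟ^0 ≅ 0
degree 1: 6−0−5 = 1 plus torsion [2] → Ȟ^1 ≅ Z ⊕ Z/2
degree 2: 0−0−0 = 0 → Ȟ^2 ≅ 0

Ȟ^0(U;F) ≅ 0,  Ȟ^1(U;F) ≅ Z ⊕ Z/2,  Ȟ^2(U;F) ≅ 0


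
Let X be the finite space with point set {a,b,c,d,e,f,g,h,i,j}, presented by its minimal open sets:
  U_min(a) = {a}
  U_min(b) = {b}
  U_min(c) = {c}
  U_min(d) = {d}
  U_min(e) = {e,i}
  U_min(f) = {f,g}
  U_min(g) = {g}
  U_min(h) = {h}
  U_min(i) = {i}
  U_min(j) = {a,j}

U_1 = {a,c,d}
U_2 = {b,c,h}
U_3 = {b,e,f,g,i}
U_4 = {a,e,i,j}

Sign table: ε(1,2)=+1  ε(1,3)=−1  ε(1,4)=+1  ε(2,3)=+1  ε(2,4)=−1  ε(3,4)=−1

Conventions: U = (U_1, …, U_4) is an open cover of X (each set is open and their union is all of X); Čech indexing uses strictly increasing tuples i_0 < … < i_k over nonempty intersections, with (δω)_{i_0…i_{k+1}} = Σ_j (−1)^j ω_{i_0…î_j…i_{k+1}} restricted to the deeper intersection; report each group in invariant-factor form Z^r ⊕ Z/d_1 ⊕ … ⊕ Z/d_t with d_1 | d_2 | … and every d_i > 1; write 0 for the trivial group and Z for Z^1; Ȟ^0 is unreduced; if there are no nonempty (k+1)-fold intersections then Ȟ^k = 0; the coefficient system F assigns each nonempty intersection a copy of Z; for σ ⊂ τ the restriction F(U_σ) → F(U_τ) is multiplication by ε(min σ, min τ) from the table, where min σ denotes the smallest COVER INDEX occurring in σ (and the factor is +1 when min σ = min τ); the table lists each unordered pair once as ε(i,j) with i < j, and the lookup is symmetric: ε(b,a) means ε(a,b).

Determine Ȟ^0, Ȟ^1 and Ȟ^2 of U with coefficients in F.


nonempty overlaps:
  U12={c} U14={a} U23={b} U34={e,i}
C dims 4,4; δ0: rk 4, SNF 1^3·2
degree 0: 4−4−0 = 0 → Ȟ^0 ≅ 0
degree 1: 4−0−4 = 0 plus torsion [2] → Ȟ^1 ≅ Z/2
degree 2: 0−0−0 = 0 → Ȟ^2 ≅ 0

Ȟ^0 ≅ 0; Ȟ^1 ≅ Z/2; Ȟ^2 ≅ 0


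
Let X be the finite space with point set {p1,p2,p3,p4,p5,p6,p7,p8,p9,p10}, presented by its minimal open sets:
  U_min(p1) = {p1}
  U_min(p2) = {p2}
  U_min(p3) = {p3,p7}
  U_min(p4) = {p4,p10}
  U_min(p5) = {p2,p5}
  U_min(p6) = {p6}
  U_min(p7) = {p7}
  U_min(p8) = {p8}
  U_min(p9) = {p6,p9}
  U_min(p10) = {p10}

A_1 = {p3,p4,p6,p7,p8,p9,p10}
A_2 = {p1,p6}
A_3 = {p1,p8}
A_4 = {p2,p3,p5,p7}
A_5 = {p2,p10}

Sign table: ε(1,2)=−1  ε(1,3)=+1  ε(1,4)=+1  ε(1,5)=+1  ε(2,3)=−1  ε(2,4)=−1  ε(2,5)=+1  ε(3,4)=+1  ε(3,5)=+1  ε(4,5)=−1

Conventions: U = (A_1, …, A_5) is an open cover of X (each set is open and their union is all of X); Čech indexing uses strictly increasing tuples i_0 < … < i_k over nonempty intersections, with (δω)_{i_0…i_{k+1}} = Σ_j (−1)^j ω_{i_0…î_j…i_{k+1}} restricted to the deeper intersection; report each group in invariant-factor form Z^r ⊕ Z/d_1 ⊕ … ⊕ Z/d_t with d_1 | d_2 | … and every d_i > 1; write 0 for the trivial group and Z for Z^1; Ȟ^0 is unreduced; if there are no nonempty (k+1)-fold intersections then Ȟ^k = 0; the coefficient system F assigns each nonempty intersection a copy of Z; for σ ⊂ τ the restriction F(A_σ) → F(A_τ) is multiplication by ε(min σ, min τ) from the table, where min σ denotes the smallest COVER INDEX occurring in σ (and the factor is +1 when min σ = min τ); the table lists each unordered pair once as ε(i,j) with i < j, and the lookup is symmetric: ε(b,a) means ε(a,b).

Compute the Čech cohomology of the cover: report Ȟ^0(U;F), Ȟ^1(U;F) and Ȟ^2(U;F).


nerve of the cover:
  A12={p6} A13={p8} A14={p3,p7} A15={p10} A23={p1} A45={p2}
C dims 5,6; δ0: rk 5, SNF 1^4·2
Ȟ^0 = (5 − 5) − 0 = 0, so Ȟ^0 ≅ 0
Ȟ^1 = (6 − 0) − 5 = 1 plus torsion [2], so Ȟ^1 ≅ Z ⊕ Z/2
Ȟ^2 = (0 − 0) − 0 = 0, so Ȟ^2 ≅ 0

Ȟ^0 ≅ 0,  Ȟ^1 ≅ Z ⊕ Z/2,  Ȟ^2 ≅ 0


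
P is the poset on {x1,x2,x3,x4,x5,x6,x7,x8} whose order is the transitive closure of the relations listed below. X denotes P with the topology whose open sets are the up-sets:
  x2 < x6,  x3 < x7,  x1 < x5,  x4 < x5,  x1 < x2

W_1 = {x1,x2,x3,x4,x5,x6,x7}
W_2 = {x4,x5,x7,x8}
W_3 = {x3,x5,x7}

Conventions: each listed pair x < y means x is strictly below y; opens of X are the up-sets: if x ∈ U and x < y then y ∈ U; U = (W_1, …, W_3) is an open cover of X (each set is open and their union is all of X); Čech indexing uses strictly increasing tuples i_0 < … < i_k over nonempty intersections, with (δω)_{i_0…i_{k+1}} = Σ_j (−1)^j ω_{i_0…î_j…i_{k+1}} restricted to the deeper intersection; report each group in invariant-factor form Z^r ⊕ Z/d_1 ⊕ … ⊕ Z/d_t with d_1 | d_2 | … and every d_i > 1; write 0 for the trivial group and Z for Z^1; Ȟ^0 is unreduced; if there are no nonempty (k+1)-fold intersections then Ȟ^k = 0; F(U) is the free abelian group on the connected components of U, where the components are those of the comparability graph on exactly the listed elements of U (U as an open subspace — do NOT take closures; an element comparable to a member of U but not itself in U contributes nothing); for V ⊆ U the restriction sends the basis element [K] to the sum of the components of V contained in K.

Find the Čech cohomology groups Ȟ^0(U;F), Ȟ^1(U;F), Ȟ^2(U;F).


Ȟ^0 ≅ Z^3; Ȟ^1 ≅ 0; Ȟ^2 ≅ 0

nonempty intersections:
  W12={x4,x5,x7} W13={x3,x5,x7} W23={x5,x7}
  W123={x5,x7}
components per intersection:
  W1: {x1,x2,x4,x5,x6} {x3,x7}
  W2: {x4,x5} {x7} {x8}
  W3: {x3,x7} {x5}
  W12: {x4,x5} {x7}
  W13: {x3,x7} {x5}
  W23: {x5} {x7}
  W123: {x5} {x7}
C dims 7,6,2; δ0: rk 4, SNF 1^4; δ1: rk 2, SNF 1^2
Ȟ^0: (7−4)−0=3 ⇒ Z^3
Ȟ^1: (6−2)−4=0 ⇒ 0
Ȟ^2: (2−0)−2=0 ⇒ 0


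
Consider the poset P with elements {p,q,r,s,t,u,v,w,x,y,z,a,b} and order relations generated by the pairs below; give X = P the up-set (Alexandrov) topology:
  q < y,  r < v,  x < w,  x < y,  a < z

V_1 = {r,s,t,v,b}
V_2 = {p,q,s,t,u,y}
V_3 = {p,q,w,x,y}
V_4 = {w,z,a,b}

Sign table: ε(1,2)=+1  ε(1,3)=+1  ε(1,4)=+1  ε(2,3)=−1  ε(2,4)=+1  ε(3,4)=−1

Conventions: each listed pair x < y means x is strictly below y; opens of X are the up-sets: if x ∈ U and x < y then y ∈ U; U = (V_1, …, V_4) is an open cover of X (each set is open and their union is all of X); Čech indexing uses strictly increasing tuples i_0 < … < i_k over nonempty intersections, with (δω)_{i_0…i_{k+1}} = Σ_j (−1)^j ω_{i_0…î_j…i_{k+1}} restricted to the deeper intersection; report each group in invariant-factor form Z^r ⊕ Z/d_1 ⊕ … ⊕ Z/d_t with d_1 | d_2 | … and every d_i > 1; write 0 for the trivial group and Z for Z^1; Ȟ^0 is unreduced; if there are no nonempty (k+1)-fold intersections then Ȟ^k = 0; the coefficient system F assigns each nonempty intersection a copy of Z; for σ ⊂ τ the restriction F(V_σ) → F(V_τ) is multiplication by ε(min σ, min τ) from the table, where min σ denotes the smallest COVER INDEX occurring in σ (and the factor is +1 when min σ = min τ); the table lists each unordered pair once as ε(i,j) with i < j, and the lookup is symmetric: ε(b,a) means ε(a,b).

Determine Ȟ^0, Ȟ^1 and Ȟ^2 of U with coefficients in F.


Ȟ^0(U;F) ≅ Z,  Ȟ^1(U;F) ≅ Z,  Ȟ^2(U;F) ≅ 0

nerve simplices:
  V12={s,t} V14={b} V23={p,q,y} V34={w}
C dims 4,4; δ0: rk 3, SNF 1^3
degree 0: 4−3−0 = 1 → Ȟ^0 ≅ Z
degree 1: 4−0−3 = 1 → Ȟ^1 ≅ Z
degree 2: 0−0−0 = 0 → Ȟ^2 ≅ 0


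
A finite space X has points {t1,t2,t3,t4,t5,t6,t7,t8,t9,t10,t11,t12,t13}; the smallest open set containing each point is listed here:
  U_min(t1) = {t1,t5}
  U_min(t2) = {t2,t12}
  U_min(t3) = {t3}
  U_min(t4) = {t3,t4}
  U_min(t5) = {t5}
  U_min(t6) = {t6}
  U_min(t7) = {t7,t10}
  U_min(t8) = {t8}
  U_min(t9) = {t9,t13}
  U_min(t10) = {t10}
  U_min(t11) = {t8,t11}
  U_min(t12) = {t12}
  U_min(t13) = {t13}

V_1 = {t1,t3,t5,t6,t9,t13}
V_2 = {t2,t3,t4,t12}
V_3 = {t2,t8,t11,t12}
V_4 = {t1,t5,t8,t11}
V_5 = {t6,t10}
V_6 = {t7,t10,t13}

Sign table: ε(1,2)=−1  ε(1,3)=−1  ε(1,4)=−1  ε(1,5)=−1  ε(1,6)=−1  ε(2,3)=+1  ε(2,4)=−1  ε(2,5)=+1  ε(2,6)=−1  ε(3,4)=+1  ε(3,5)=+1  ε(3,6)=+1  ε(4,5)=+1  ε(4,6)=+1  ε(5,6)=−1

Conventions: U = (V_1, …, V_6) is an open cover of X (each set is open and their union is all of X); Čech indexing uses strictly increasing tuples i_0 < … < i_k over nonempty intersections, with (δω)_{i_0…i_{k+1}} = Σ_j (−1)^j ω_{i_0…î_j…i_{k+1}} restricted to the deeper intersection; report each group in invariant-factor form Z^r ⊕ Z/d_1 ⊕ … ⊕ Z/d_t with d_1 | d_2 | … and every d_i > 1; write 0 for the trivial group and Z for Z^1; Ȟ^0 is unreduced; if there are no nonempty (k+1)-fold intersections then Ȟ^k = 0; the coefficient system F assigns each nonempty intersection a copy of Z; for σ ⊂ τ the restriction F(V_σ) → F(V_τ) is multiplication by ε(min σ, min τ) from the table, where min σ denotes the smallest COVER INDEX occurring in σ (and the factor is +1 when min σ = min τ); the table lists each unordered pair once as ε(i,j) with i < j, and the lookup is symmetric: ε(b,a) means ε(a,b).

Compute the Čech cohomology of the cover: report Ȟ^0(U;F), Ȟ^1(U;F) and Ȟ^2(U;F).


intersection data:
  V12={t3} V14={t1,t5} V15={t6} V16={t13} V23={t2,t12} V34={t8,t11} V56={t10}
C dims 6,7; δ0: rk 6, SNF 1^5·2
Ȟ^0 = (6 − 6) − 0 = 0, so Ȟ^0 ≅ 0
Ȟ^1 = (7 − 0) − 6 = 1 plus torsion [2], so Ȟ^1 ≅ Z ⊕ Z/2
Ȟ^2 = (0 − 0) − 0 = 0, so Ȟ^2 ≅ 0

Ȟ^0 ≅ 0, Ȟ^1 ≅ Z ⊕ Z/2, Ȟ^2 ≅ 0


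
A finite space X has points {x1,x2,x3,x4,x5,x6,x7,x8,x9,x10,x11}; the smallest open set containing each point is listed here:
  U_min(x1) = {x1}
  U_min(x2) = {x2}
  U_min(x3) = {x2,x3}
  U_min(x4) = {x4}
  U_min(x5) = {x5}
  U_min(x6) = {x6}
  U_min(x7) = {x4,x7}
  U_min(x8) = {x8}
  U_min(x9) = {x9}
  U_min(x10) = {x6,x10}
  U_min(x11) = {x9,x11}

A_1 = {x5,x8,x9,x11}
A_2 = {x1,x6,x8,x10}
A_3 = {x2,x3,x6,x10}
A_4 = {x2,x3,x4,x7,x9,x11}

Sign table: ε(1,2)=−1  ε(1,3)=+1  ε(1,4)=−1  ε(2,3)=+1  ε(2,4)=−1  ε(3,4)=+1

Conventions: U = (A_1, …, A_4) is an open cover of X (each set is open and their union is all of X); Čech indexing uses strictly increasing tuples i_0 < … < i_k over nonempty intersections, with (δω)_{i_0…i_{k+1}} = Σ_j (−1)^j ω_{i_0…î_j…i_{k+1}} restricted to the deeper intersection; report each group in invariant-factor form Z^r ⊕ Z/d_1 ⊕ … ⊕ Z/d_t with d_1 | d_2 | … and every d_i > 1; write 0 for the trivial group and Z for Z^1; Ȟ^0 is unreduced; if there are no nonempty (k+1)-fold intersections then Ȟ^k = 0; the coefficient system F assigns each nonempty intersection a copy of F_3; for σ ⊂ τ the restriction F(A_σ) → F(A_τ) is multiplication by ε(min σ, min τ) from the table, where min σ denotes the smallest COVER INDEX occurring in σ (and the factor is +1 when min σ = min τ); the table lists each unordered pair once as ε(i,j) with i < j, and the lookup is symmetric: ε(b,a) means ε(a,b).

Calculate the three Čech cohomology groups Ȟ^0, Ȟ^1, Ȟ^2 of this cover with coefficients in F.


Ȟ^0(U;F) ≅ Z/3; Ȟ^1(U;F) ≅ Z/3; Ȟ^2(U;F) ≅ 0

intersection data:
  A12={x8} A14={x9,x11} A23={x6,x10} A34={x2,x3}
C dims 4,4; δ0: rk_F3 3
Ȟ^0 = (4 − 3) − 0 = 1, so Ȟ^0 ≅ Z/3
Ȟ^1 = (4 − 0) − 3 = 1, so Ȟ^1 ≅ Z/3
Ȟ^2 = (0 − 0) − 0 = 0, so Ȟ^2 ≅ 0


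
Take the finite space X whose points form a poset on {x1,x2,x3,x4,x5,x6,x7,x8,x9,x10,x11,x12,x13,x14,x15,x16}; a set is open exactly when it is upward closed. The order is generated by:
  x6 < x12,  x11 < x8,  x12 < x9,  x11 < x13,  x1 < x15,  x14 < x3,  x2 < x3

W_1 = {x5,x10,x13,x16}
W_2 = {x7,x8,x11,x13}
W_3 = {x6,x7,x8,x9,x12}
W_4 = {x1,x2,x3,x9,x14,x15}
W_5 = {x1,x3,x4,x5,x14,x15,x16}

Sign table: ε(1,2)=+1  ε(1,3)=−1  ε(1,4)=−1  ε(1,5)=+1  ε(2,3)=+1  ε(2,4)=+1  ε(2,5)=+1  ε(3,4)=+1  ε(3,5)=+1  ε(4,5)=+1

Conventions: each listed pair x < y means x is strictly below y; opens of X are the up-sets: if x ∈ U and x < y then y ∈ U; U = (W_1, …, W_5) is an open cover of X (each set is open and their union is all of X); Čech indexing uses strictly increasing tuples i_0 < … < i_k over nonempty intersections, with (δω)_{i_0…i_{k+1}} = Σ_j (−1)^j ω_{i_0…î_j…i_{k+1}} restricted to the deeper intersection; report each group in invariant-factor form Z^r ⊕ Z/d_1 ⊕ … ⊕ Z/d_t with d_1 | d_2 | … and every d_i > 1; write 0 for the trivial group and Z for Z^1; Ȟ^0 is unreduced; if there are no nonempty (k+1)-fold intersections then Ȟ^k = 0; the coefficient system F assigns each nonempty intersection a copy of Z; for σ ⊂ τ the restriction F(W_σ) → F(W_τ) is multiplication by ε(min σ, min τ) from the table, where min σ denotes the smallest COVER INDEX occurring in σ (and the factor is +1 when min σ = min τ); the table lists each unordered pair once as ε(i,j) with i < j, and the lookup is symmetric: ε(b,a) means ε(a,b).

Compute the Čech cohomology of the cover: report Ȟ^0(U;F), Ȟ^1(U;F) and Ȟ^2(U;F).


Ȟ^0 = Z,  Ȟ^1 = Z,  Ȟ^2 = 0

nonempty intersections:
  W12={x13} W15={x5,x16} W23={x7,x8} W34={x9} W45={x1,x3,x14,x15}
C dims 5,5; δ0: rk 4, SNF 1^4
Ȟ^0: (5−4)−0=1 ⇒ Z
Ȟ^1: (5−0)−4=1 ⇒ Z
Ȟ^2: (0−0)−0=0 ⇒ 0


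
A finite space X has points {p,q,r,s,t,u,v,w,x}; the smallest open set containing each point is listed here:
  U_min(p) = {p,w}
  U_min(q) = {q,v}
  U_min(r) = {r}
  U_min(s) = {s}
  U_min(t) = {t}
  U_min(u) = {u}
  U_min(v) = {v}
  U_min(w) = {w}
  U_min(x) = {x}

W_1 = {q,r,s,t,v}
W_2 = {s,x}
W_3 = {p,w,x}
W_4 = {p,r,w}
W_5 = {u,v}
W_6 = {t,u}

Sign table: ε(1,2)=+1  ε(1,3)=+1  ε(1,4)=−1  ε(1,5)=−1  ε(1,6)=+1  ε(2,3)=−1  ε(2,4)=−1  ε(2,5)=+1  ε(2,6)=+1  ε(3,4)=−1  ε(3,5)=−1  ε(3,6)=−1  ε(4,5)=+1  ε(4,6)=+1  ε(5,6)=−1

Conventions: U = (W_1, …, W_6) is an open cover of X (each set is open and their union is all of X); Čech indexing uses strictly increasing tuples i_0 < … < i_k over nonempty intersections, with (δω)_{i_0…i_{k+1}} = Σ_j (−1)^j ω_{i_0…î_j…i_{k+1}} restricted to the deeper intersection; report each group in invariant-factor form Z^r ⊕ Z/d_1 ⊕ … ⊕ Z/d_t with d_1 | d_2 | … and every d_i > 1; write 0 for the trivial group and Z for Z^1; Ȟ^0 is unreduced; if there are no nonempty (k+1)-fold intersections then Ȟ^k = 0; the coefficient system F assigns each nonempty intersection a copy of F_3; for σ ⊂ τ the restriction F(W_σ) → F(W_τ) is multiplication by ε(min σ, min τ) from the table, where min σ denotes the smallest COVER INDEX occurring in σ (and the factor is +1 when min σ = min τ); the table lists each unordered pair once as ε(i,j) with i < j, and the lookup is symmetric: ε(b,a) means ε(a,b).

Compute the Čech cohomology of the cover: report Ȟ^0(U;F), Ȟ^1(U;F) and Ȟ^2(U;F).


nonempty overlaps:
  W12={s} W14={r} W15={v} W16={t} W23={x} W34={p,w} W56={u}
C dims 6,7; δ0: rk_F3 6
degree 0: 6−6−0 = 0 → Ȟ^0 ≅ 0
degree 1: 7−0−6 = 1 → Ȟ^1 ≅ Z/3
degree 2: 0−0−0 = 0 → Ȟ^2 ≅ 0

Ȟ^0 = 0, Ȟ^1 = Z/3, Ȟ^2 = 0


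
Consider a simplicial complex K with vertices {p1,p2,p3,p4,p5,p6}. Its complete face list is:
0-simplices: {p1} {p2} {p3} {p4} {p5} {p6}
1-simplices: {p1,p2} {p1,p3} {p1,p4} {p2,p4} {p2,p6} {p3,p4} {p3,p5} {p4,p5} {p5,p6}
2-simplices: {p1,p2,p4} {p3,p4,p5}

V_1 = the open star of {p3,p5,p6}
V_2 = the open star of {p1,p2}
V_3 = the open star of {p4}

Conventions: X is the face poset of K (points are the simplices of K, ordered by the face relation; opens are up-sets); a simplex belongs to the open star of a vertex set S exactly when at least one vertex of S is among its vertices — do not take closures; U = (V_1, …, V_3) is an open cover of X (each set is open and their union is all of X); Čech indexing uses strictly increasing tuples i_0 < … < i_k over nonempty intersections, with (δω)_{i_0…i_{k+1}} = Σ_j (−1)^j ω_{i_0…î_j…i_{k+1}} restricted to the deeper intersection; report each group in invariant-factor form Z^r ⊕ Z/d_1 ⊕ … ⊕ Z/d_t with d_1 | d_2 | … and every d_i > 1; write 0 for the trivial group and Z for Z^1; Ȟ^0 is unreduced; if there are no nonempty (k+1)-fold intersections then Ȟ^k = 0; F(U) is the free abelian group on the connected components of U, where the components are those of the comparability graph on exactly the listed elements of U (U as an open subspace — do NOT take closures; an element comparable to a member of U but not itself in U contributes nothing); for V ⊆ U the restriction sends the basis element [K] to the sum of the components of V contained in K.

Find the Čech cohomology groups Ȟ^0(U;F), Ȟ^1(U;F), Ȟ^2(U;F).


nonempty overlaps:
  V1={{p3},{p5},{p6},{p1,p3},{p2,p6},{p3,p4},{p3,p5},{p4,p5},{p5,p6},{p3,p4,p5}} V2={{p1},{p2},{p1,p2},{p1,p3},{p1,p4},{p2,p4},{p2,p6},{p1,p2,p4}} V3={{p4},{p1,p4},{p2,p4},{p3,p4},{p4,p5},{p1,p2,p4},{p3,p4,p5}}
  V12={{p1,p3},{p2,p6}} V13={{p3,p4},{p4,p5},{p3,p4,p5}} V23={{p1,p4},{p2,p4},{p1,p2,p4}}
components per intersection:
  V1: {{p3},{p5},{p6},{p1,p3},{p2,p6},{p3,p4},{p3,p5},{p4,p5},{p5,p6},{p3,p4,p5}}
  V2: {{p1},{p2},{p1,p2},{p1,p3},{p1,p4},{p2,p4},{p2,p6},{p1,p2,p4}}
  V3: {{p4},{p1,p4},{p2,p4},{p3,p4},{p4,p5},{p1,p2,p4},{p3,p4,p5}}
  V12: {{p1,p3}} {{p2,p6}}
  V13: {{p3,p4},{p4,p5},{p3,p4,p5}}
  V23: {{p1,p4},{p2,p4},{p1,p2,p4}}
C dims 3,4; δ0: rk 2, SNF 1^2
degree 0: 3−2−0 = 1 → Ȟ^0 ≅ Z
degree 1: 4−0−2 = 2 → Ȟ^1 ≅ Z^2
degree 2: 0−0−0 = 0 → Ȟ^2 ≅ 0

Ȟ^0(U;F) ≅ Z,  Ȟ^1(U;F) ≅ Z^2,  Ȟ^2(U;F) ≅ 0


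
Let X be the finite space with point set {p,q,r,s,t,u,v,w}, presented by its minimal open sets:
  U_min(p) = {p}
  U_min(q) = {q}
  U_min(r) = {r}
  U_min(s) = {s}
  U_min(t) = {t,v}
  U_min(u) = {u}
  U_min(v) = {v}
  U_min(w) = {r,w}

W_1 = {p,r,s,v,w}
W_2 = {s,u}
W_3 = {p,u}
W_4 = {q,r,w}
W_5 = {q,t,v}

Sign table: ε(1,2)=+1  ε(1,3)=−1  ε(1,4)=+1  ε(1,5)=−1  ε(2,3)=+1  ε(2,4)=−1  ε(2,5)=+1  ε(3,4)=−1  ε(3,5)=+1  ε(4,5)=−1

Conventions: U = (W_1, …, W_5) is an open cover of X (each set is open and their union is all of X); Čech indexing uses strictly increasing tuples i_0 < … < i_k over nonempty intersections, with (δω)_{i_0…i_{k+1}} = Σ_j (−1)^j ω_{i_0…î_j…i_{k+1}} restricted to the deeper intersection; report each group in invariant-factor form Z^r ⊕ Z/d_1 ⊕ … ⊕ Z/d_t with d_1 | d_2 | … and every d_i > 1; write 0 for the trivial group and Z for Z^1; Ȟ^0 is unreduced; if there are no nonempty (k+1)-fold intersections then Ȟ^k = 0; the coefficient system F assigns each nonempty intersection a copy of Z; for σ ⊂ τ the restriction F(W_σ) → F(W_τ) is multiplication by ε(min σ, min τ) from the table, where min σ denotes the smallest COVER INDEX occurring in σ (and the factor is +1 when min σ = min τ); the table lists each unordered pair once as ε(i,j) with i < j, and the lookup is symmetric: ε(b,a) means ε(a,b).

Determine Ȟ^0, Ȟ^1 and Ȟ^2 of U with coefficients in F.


nonempty intersections:
  W12={s} W13={p} W14={r,w} W15={v} W23={u} W45={q}
C dims 5,6; δ0: rk 5, SNF 1^4·2
Ȟ^0: (5−5)−0=0 ⇒ 0
Ȟ^1: (6−0)−5=1 plus torsion [2] ⇒ Z ⊕ Z/2
Ȟ^2: (0−0)−0=0 ⇒ 0

Ȟ^0 ≅ 0, Ȟ^1 ≅ Z ⊕ Z/2 and Ȟ^2 ≅ 0


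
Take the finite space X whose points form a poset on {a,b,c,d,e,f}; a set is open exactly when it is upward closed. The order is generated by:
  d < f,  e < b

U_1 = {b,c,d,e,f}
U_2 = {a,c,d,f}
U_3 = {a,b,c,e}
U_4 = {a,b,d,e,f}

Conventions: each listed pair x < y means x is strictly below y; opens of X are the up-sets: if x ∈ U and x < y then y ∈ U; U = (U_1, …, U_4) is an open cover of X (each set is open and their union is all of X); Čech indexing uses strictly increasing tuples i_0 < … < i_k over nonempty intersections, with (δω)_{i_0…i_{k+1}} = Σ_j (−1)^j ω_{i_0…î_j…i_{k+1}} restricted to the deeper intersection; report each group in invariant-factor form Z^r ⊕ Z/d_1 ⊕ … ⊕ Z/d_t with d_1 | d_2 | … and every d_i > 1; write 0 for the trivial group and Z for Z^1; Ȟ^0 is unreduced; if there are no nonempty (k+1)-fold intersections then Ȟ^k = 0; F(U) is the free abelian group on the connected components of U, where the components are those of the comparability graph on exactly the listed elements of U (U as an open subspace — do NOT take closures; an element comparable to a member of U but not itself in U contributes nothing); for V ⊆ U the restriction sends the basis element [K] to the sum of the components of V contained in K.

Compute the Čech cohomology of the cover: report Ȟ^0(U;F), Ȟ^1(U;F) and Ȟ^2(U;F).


intersection data:
  U12={c,d,f} U13={b,c,e} U14={b,d,e,f} U23={a,c} U24={a,d,f} U34={a,b,e}
  U123={c} U124={d,f} U134={b,e} U234={a}
components per intersection:
  U1: {b,e} {c} {d,f}
  U2: {a} {c} {d,f}
  U3: {a} {b,e} {c}
  U4: {a} {b,e} {d,f}
  U12: {c} {d,f}
  U13: {b,e} {c}
  U14: {b,e} {d,f}
  U23: {a} {c}
  U24: {a} {d,f}
  U34: {a} {b,e}
  U123: {c}
  U124: {d,f}
  U134: {b,e}
  U234: {a}
C dims 12,12,4; δ0: rk 8, SNF 1^8; δ1: rk 4, SNF 1^4
Ȟ^0 = (12 − 8) − 0 = 4, so Ȟ^0 ≅ Z^4
Ȟ^1 = (12 − 4) − 8 = 0, so Ȟ^1 ≅ 0
Ȟ^2 = (4 − 0) − 4 = 0, so Ȟ^2 ≅ 0

Ȟ^0(U;F) ≅ Z^4,  Ȟ^1(U;F) ≅ 0,  Ȟ^2(U;F) ≅ 0
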